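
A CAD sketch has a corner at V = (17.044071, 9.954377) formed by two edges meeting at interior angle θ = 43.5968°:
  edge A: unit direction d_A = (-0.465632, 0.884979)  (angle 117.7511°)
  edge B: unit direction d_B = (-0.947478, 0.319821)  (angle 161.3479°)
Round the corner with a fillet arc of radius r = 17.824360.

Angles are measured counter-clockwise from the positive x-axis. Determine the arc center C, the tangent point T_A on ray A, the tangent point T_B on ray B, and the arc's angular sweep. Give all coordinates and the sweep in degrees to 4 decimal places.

center=(-19.4822,41.0962) T_A=(-3.7080,49.3958) T_B=(-25.1828,24.2081) sweep=136.4032

bisector direction at 139.5495° = (-0.760967,0.648791)
center distance |VC| = r/sin(θ/2) = 17.824360/sin(21.7984°) = 47.999861
C = V + |VC|·bis = (-19.4822,41.0962)
T_A = V + ((C−V)·d_A)·d_A = V + 44.5677·d_A = (-3.7080,49.3958)
T_B = V + ((C−V)·d_B)·d_B = V + 44.5677·d_B = (-25.1828,24.2081)
sweep = 180° − θ = 136.4032°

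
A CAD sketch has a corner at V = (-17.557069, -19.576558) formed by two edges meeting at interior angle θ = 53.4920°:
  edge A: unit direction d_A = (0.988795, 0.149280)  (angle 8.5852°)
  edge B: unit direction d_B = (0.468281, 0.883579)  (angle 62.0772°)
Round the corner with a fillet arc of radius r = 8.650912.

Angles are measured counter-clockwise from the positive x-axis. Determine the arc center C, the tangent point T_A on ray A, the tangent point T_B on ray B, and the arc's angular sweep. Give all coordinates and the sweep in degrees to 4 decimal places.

center=(-1.8747,-8.4600) T_A=(-0.5833,-17.0140) T_B=(-9.5185,-4.4090) sweep=126.5080

bisector direction at 35.3312° = (0.815823,0.578302)
center distance |VC| = r/sin(θ/2) = 8.650912/sin(26.7460°) = 19.222707
C = V + |VC|·bis = (-1.8747,-8.4600)
T_A = V + ((C−V)·d_A)·d_A = V + 17.1661·d_A = (-0.5833,-17.0140)
T_B = V + ((C−V)·d_B)·d_B = V + 17.1661·d_B = (-9.5185,-4.4090)
sweep = 180° − θ = 126.5080°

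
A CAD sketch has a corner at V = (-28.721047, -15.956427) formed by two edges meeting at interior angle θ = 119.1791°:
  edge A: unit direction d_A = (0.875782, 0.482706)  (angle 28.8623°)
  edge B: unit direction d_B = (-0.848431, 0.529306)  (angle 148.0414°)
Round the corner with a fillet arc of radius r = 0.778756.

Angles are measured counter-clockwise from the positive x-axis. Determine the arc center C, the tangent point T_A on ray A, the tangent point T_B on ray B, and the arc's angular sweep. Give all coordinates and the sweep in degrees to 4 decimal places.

bisector direction at 88.4519° = (0.027017,0.999635)
center distance |VC| = r/sin(θ/2) = 0.778756/sin(59.5896°) = 0.902988
C = V + |VC|·bis = (-28.6967,-15.0538)
T_A = V + ((C−V)·d_A)·d_A = V + 0.4571·d_A = (-28.3207,-15.7358)
T_B = V + ((C−V)·d_B)·d_B = V + 0.4571·d_B = (-29.1089,-15.7145)
sweep = 180° − θ = 60.8209°

center=(-28.6967,-15.0538) T_A=(-28.3207,-15.7358) T_B=(-29.1089,-15.7145) sweep=60.8209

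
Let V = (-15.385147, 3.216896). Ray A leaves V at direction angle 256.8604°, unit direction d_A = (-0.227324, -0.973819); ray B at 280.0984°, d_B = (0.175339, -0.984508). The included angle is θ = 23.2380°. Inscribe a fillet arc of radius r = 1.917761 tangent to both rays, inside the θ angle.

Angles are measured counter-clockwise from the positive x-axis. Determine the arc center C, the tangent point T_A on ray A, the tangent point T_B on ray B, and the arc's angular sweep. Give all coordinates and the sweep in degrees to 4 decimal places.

bisector direction at 268.4794° = (-0.026536,-0.999648)
center distance |VC| = r/sin(θ/2) = 1.917761/sin(11.6190°) = 9.522020
C = V + |VC|·bis = (-15.6378,-6.3018)
T_A = V + ((C−V)·d_A)·d_A = V + 9.3269·d_A = (-17.5054,-5.8658)
T_B = V + ((C−V)·d_B)·d_B = V + 9.3269·d_B = (-13.7498,-5.9655)
sweep = 180° − θ = 156.7620°

center=(-15.6378,-6.3018) T_A=(-17.5054,-5.8658) T_B=(-13.7498,-5.9655) sweep=156.7620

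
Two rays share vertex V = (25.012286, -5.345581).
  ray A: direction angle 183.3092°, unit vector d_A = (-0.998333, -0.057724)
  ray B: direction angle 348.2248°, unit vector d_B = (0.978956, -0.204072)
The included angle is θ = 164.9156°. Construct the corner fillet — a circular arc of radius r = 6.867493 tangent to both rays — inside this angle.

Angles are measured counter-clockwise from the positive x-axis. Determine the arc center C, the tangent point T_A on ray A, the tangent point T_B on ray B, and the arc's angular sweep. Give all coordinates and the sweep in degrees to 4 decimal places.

bisector direction at 265.7670° = (-0.073813,-0.997272)
center distance |VC| = r/sin(θ/2) = 6.867493/sin(82.4578°) = 6.927426
C = V + |VC|·bis = (24.5010,-12.2541)
T_A = V + ((C−V)·d_A)·d_A = V + 0.9093·d_A = (24.1045,-5.3981)
T_B = V + ((C−V)·d_B)·d_B = V + 0.9093·d_B = (25.9024,-5.5311)
sweep = 180° − θ = 15.0844°

center=(24.5010,-12.2541) T_A=(24.1045,-5.3981) T_B=(25.9024,-5.5311) sweep=15.0844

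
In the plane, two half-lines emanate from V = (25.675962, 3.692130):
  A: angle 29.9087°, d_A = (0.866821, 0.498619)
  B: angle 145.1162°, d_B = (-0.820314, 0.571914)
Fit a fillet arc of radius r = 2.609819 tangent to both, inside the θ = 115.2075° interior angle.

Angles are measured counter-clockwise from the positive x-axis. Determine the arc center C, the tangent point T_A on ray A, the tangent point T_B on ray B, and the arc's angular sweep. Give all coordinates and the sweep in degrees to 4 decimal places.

bisector direction at 87.5125° = (0.043402,0.999058)
center distance |VC| = r/sin(θ/2) = 2.609819/sin(57.6037°) = 3.090873
C = V + |VC|·bis = (25.8101,6.7801)
T_A = V + ((C−V)·d_A)·d_A = V + 1.6560·d_A = (27.1114,4.5178)
T_B = V + ((C−V)·d_B)·d_B = V + 1.6560·d_B = (24.3175,4.6392)
sweep = 180° − θ = 64.7925°

center=(25.8101,6.7801) T_A=(27.1114,4.5178) T_B=(24.3175,4.6392) sweep=64.7925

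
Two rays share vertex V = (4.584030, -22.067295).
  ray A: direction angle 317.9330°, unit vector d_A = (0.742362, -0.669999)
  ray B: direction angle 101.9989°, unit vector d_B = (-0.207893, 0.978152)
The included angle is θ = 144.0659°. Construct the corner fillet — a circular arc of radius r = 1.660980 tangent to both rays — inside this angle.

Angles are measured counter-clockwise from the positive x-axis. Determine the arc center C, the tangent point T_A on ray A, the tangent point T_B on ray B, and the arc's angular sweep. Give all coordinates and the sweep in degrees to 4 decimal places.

center=(6.0967,-21.1951) T_A=(4.9839,-22.4282) T_B=(4.4721,-21.5404) sweep=35.9341

bisector direction at 29.9659° = (0.866322,0.499485)
center distance |VC| = r/sin(θ/2) = 1.660980/sin(72.0329°) = 1.746132
C = V + |VC|·bis = (6.0967,-21.1951)
T_A = V + ((C−V)·d_A)·d_A = V + 0.5386·d_A = (4.9839,-22.4282)
T_B = V + ((C−V)·d_B)·d_B = V + 0.5386·d_B = (4.4721,-21.5404)
sweep = 180° − θ = 35.9341°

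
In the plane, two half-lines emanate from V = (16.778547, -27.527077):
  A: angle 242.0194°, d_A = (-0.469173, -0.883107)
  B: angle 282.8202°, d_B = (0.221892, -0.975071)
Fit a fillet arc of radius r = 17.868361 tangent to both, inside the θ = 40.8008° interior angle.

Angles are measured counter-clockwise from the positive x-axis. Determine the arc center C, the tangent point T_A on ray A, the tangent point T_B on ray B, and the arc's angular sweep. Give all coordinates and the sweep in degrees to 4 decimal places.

bisector direction at 262.4198° = (-0.131914,-0.991261)
center distance |VC| = r/sin(θ/2) = 17.868361/sin(20.4004°) = 51.260638
C = V + |VC|·bis = (10.0166,-78.3398)
T_A = V + ((C−V)·d_A)·d_A = V + 48.0455·d_A = (-5.7631,-69.9564)
T_B = V + ((C−V)·d_B)·d_B = V + 48.0455·d_B = (27.4395,-74.3749)
sweep = 180° − θ = 139.1992°

center=(10.0166,-78.3398) T_A=(-5.7631,-69.9564) T_B=(27.4395,-74.3749) sweep=139.1992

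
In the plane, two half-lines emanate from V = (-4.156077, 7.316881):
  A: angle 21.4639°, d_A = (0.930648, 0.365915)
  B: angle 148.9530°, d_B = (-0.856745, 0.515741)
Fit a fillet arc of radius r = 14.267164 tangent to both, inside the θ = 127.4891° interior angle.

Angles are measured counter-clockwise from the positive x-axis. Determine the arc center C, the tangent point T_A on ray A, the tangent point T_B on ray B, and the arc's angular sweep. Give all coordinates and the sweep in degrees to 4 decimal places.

center=(-2.8272,23.1697) T_A=(2.3933,9.8920) T_B=(-10.1854,10.9464) sweep=52.5109

bisector direction at 85.2084° = (0.083531,0.996505)
center distance |VC| = r/sin(θ/2) = 14.267164/sin(63.7445°) = 15.908426
C = V + |VC|·bis = (-2.8272,23.1697)
T_A = V + ((C−V)·d_A)·d_A = V + 7.0375·d_A = (2.3933,9.8920)
T_B = V + ((C−V)·d_B)·d_B = V + 7.0375·d_B = (-10.1854,10.9464)
sweep = 180° − θ = 52.5109°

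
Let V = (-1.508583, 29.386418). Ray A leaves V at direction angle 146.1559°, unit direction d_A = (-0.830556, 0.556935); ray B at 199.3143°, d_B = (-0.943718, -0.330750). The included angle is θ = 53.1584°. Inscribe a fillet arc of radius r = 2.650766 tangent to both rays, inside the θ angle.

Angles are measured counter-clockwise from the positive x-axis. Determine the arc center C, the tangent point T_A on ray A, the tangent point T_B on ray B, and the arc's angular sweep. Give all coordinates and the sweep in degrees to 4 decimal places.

bisector direction at 172.7351° = (-0.991972,0.126457)
center distance |VC| = r/sin(θ/2) = 2.650766/sin(26.5792°) = 5.924367
C = V + |VC|·bis = (-7.3854,30.1356)
T_A = V + ((C−V)·d_A)·d_A = V + 5.2983·d_A = (-5.9091,32.3372)
T_B = V + ((C−V)·d_B)·d_B = V + 5.2983·d_B = (-6.5086,27.6340)
sweep = 180° − θ = 126.8416°

center=(-7.3854,30.1356) T_A=(-5.9091,32.3372) T_B=(-6.5086,27.6340) sweep=126.8416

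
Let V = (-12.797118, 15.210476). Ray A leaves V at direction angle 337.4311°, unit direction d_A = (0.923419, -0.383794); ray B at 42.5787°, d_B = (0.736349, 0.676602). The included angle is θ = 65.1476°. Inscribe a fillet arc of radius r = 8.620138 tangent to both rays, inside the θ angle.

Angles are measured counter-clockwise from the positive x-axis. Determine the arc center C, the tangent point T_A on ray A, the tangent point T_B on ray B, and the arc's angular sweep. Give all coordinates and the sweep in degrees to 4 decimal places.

center=(2.9705,17.9921) T_A=(-0.3379,10.0321) T_B=(-2.8619,24.3395) sweep=114.8524

bisector direction at 10.0049° = (0.984793,0.173732)
center distance |VC| = r/sin(θ/2) = 8.620138/sin(32.5738°) = 16.011089
C = V + |VC|·bis = (2.9705,17.9921)
T_A = V + ((C−V)·d_A)·d_A = V + 13.4925·d_A = (-0.3379,10.0321)
T_B = V + ((C−V)·d_B)·d_B = V + 13.4925·d_B = (-2.8619,24.3395)
sweep = 180° − θ = 114.8524°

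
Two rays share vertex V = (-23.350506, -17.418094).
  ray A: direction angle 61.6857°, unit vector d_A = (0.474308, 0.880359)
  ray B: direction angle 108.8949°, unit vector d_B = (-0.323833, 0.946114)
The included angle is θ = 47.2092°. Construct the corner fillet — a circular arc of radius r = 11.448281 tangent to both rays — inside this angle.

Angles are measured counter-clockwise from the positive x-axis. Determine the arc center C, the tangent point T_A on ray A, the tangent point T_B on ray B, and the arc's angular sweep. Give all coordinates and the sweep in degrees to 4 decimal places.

bisector direction at 85.2903° = (0.082107,0.996624)
center distance |VC| = r/sin(θ/2) = 11.448281/sin(23.6046°) = 28.590497
C = V + |VC|·bis = (-21.0030,11.0759)
T_A = V + ((C−V)·d_A)·d_A = V + 26.1983·d_A = (-10.9244,5.6459)
T_B = V + ((C−V)·d_B)·d_B = V + 26.1983·d_B = (-31.8344,7.3685)
sweep = 180° − θ = 132.7908°

center=(-21.0030,11.0759) T_A=(-10.9244,5.6459) T_B=(-31.8344,7.3685) sweep=132.7908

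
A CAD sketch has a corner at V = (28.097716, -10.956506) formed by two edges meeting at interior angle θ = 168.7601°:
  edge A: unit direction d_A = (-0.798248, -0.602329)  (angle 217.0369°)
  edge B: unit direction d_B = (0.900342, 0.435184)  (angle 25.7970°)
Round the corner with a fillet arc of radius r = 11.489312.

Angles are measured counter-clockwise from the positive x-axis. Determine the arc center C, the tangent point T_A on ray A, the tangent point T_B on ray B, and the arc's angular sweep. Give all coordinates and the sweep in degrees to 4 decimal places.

bisector direction at 301.4170° = (0.521262,-0.853397)
center distance |VC| = r/sin(θ/2) = 11.489312/sin(84.3800°) = 11.544804
C = V + |VC|·bis = (34.1156,-20.8088)
T_A = V + ((C−V)·d_A)·d_A = V + 1.1306·d_A = (27.1952,-11.6375)
T_B = V + ((C−V)·d_B)·d_B = V + 1.1306·d_B = (29.1156,-10.4645)
sweep = 180° − θ = 11.2399°

center=(34.1156,-20.8088) T_A=(27.1952,-11.6375) T_B=(29.1156,-10.4645) sweep=11.2399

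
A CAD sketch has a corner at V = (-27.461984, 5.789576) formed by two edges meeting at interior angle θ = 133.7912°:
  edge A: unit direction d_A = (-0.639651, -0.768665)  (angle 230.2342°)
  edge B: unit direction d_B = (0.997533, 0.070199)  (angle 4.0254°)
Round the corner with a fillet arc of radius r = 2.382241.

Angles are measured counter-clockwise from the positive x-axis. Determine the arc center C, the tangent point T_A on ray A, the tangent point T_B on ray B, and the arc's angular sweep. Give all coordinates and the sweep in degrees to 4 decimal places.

bisector direction at 297.1298° = (0.456008,-0.889976)
center distance |VC| = r/sin(θ/2) = 2.382241/sin(66.8956°) = 2.589980
C = V + |VC|·bis = (-26.2809,3.4846)
T_A = V + ((C−V)·d_A)·d_A = V + 1.0163·d_A = (-28.1121,5.0084)
T_B = V + ((C−V)·d_B)·d_B = V + 1.0163·d_B = (-26.4482,5.8609)
sweep = 180° − θ = 46.2088°

center=(-26.2809,3.4846) T_A=(-28.1121,5.0084) T_B=(-26.4482,5.8609) sweep=46.2088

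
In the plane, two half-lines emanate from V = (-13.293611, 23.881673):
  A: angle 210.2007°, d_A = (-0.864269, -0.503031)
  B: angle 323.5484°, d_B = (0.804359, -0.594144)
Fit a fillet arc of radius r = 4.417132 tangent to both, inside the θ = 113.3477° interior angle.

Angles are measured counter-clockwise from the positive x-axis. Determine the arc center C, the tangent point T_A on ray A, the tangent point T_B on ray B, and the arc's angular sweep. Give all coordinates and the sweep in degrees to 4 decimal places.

center=(-13.5818,18.6031) T_A=(-15.8038,22.4207) T_B=(-10.9574,22.1560) sweep=66.6523

bisector direction at 266.8745° = (-0.054522,-0.998513)
center distance |VC| = r/sin(θ/2) = 4.417132/sin(56.6739°) = 5.286454
C = V + |VC|·bis = (-13.5818,18.6031)
T_A = V + ((C−V)·d_A)·d_A = V + 2.9044·d_A = (-15.8038,22.4207)
T_B = V + ((C−V)·d_B)·d_B = V + 2.9044·d_B = (-10.9574,22.1560)
sweep = 180° − θ = 66.6523°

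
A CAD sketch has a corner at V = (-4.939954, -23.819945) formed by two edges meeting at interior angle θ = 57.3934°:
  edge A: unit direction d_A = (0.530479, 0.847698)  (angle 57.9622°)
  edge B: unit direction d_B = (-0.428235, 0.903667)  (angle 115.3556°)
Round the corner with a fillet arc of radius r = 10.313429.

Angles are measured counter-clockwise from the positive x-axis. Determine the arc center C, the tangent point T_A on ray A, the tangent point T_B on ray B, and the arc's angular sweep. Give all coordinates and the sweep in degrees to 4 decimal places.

bisector direction at 86.6589° = (0.058280,0.998300)
center distance |VC| = r/sin(θ/2) = 10.313429/sin(28.6967°) = 21.478570
C = V + |VC|·bis = (-3.6882,-2.3779)
T_A = V + ((C−V)·d_A)·d_A = V + 18.8404·d_A = (5.0545,-7.8489)
T_B = V + ((C−V)·d_B)·d_B = V + 18.8404·d_B = (-13.0081,-6.7945)
sweep = 180° − θ = 122.6066°

center=(-3.6882,-2.3779) T_A=(5.0545,-7.8489) T_B=(-13.0081,-6.7945) sweep=122.6066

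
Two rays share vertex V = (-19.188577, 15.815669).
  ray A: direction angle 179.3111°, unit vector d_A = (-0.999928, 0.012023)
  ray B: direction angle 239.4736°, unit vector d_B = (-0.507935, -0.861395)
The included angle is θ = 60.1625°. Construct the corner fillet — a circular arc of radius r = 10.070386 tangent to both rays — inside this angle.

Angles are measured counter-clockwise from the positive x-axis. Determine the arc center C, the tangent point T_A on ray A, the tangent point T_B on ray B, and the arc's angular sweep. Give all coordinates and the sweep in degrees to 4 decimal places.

bisector direction at 209.3924° = (-0.871279,-0.490787)
center distance |VC| = r/sin(θ/2) = 10.070386/sin(30.0813°) = 20.091444
C = V + |VC|·bis = (-36.6938,5.9550)
T_A = V + ((C−V)·d_A)·d_A = V + 17.3854·d_A = (-36.5728,16.0247)
T_B = V + ((C−V)·d_B)·d_B = V + 17.3854·d_B = (-28.0193,0.8399)
sweep = 180° − θ = 119.8375°

center=(-36.6938,5.9550) T_A=(-36.5728,16.0247) T_B=(-28.0193,0.8399) sweep=119.8375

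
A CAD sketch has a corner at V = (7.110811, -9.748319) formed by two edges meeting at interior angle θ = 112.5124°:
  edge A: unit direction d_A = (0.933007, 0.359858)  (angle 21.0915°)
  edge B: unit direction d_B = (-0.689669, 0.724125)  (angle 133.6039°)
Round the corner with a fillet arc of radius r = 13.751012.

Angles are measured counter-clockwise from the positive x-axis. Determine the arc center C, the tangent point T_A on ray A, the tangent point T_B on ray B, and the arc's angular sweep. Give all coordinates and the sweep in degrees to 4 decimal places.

center=(10.7330,6.3871) T_A=(15.6814,-6.4427) T_B=(0.7755,-3.0965) sweep=67.4876

bisector direction at 77.3477° = (0.219034,0.975717)
center distance |VC| = r/sin(θ/2) = 13.751012/sin(56.2562°) = 16.537006
C = V + |VC|·bis = (10.7330,6.3871)
T_A = V + ((C−V)·d_A)·d_A = V + 9.1860·d_A = (15.6814,-6.4427)
T_B = V + ((C−V)·d_B)·d_B = V + 9.1860·d_B = (0.7755,-3.0965)
sweep = 180° − θ = 67.4876°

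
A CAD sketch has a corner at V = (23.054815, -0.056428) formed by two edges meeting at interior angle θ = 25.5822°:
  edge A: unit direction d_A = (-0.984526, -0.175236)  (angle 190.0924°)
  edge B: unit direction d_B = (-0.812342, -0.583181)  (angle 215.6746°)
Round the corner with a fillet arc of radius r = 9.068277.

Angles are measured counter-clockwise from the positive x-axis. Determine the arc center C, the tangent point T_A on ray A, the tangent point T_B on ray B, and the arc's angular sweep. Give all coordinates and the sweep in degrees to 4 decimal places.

center=(-14.6809,-15.9838) T_A=(-16.2700,-7.0559) T_B=(-9.3925,-23.3504) sweep=154.4178

bisector direction at 202.8835° = (-0.921297,-0.388859)
center distance |VC| = r/sin(θ/2) = 9.068277/sin(12.7911°) = 40.959345
C = V + |VC|·bis = (-14.6809,-15.9838)
T_A = V + ((C−V)·d_A)·d_A = V + 39.9429·d_A = (-16.2700,-7.0559)
T_B = V + ((C−V)·d_B)·d_B = V + 39.9429·d_B = (-9.3925,-23.3504)
sweep = 180° − θ = 154.4178°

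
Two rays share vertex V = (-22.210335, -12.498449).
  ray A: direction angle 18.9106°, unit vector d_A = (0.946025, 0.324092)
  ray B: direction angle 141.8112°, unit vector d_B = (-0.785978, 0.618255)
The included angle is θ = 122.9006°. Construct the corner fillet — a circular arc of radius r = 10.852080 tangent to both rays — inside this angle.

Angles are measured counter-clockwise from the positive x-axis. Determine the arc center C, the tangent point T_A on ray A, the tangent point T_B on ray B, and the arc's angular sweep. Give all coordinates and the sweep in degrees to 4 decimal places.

center=(-20.1417,-0.3185) T_A=(-16.6246,-10.5849) T_B=(-26.8511,-8.8480) sweep=57.0994

bisector direction at 80.3609° = (0.167442,0.985882)
center distance |VC| = r/sin(θ/2) = 10.852080/sin(61.4503°) = 12.354331
C = V + |VC|·bis = (-20.1417,-0.3185)
T_A = V + ((C−V)·d_A)·d_A = V + 5.9044·d_A = (-16.6246,-10.5849)
T_B = V + ((C−V)·d_B)·d_B = V + 5.9044·d_B = (-26.8511,-8.8480)
sweep = 180° − θ = 57.0994°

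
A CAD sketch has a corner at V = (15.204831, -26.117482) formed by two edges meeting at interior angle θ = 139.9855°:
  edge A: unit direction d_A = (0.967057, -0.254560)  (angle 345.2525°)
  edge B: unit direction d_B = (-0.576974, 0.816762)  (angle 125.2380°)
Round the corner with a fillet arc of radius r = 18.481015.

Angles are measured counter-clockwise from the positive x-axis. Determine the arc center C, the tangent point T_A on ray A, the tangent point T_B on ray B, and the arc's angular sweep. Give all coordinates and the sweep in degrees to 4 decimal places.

bisector direction at 55.2452° = (0.570065,0.821600)
center distance |VC| = r/sin(θ/2) = 18.481015/sin(69.9928°) = 19.667991
C = V + |VC|·bis = (26.4169,-9.9583)
T_A = V + ((C−V)·d_A)·d_A = V + 6.7292·d_A = (21.7123,-27.8305)
T_B = V + ((C−V)·d_B)·d_B = V + 6.7292·d_B = (11.3223,-20.6213)
sweep = 180° − θ = 40.0145°

center=(26.4169,-9.9583) T_A=(21.7123,-27.8305) T_B=(11.3223,-20.6213) sweep=40.0145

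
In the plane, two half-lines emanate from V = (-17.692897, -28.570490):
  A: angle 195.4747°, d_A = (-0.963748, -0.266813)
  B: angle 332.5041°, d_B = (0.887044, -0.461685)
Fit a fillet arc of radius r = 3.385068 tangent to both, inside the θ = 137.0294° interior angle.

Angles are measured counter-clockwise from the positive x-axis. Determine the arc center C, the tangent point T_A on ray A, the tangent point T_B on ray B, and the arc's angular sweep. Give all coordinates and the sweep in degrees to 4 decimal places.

bisector direction at 263.9894° = (-0.104712,-0.994503)
center distance |VC| = r/sin(θ/2) = 3.385068/sin(68.5147°) = 3.637857
C = V + |VC|·bis = (-18.0738,-32.1883)
T_A = V + ((C−V)·d_A)·d_A = V + 1.3324·d_A = (-18.9770,-28.9260)
T_B = V + ((C−V)·d_B)·d_B = V + 1.3324·d_B = (-16.5110,-29.1856)
sweep = 180° − θ = 42.9706°

center=(-18.0738,-32.1883) T_A=(-18.9770,-28.9260) T_B=(-16.5110,-29.1856) sweep=42.9706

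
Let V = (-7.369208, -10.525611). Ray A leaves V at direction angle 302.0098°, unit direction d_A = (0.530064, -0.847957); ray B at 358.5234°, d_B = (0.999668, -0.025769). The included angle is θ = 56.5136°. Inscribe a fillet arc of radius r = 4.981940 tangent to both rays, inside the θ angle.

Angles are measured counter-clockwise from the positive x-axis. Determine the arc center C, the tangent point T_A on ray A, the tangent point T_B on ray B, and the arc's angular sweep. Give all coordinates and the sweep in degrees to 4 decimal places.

bisector direction at 330.2666° = (0.868343,-0.495965)
center distance |VC| = r/sin(θ/2) = 4.981940/sin(28.2568°) = 10.523205
C = V + |VC|·bis = (1.7685,-15.7448)
T_A = V + ((C−V)·d_A)·d_A = V + 9.2692·d_A = (-2.4559,-18.3855)
T_B = V + ((C−V)·d_B)·d_B = V + 9.2692·d_B = (1.8969,-10.7645)
sweep = 180° − θ = 123.4864°

center=(1.7685,-15.7448) T_A=(-2.4559,-18.3855) T_B=(1.8969,-10.7645) sweep=123.4864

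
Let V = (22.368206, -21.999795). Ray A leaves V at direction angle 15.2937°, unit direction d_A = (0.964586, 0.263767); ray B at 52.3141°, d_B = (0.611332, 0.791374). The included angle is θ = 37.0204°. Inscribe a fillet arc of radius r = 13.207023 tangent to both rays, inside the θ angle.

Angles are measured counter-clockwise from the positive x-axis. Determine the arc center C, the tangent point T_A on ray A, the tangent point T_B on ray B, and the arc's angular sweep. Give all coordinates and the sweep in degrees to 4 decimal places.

bisector direction at 33.8039° = (0.830947,0.556352)
center distance |VC| = r/sin(θ/2) = 13.207023/sin(18.5102°) = 41.600398
C = V + |VC|·bis = (56.9359,1.1447)
T_A = V + ((C−V)·d_A)·d_A = V + 39.4483·d_A = (60.4195,-11.5946)
T_B = V + ((C−V)·d_B)·d_B = V + 39.4483·d_B = (46.4842,9.2186)
sweep = 180° − θ = 142.9796°

center=(56.9359,1.1447) T_A=(60.4195,-11.5946) T_B=(46.4842,9.2186) sweep=142.9796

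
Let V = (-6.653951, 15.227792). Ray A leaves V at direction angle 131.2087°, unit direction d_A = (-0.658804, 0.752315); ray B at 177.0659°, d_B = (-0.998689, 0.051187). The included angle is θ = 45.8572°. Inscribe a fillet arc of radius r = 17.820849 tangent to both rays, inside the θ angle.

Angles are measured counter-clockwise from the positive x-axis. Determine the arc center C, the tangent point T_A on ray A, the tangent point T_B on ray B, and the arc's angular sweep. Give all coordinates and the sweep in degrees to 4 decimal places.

center=(-47.8157,35.1818) T_A=(-34.4088,46.9222) T_B=(-48.7279,17.3843) sweep=134.1428

bisector direction at 154.1373° = (-0.899842,0.436216)
center distance |VC| = r/sin(θ/2) = 17.820849/sin(22.9286°) = 45.743310
C = V + |VC|·bis = (-47.8157,35.1818)
T_A = V + ((C−V)·d_A)·d_A = V + 42.1292·d_A = (-34.4088,46.9222)
T_B = V + ((C−V)·d_B)·d_B = V + 42.1292·d_B = (-48.7279,17.3843)
sweep = 180° − θ = 134.1428°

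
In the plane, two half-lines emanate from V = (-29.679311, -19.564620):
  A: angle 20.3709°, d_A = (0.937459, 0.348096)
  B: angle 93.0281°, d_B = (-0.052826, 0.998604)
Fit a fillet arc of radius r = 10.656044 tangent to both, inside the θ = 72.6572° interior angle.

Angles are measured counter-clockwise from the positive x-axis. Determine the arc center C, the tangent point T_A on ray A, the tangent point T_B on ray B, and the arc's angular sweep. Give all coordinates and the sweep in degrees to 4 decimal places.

center=(-19.8037,-4.5307) T_A=(-16.0943,-14.5203) T_B=(-30.4448,-5.0936) sweep=107.3428

bisector direction at 56.6995° = (0.549030,0.835803)
center distance |VC| = r/sin(θ/2) = 10.656044/sin(36.3286°) = 17.987453
C = V + |VC|·bis = (-19.8037,-4.5307)
T_A = V + ((C−V)·d_A)·d_A = V + 14.4913·d_A = (-16.0943,-14.5203)
T_B = V + ((C−V)·d_B)·d_B = V + 14.4913·d_B = (-30.4448,-5.0936)
sweep = 180° − θ = 107.3428°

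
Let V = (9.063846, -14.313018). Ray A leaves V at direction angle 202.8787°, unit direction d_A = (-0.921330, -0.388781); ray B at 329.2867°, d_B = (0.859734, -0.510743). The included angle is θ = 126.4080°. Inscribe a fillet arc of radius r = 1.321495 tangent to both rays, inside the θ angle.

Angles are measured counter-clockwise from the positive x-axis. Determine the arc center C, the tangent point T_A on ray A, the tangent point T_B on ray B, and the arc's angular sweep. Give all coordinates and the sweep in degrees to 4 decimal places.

center=(8.9627,-15.7900) T_A=(8.4489,-14.5725) T_B=(9.6376,-14.6539) sweep=53.5920

bisector direction at 266.0827° = (-0.068317,-0.997664)
center distance |VC| = r/sin(θ/2) = 1.321495/sin(63.2040°) = 1.480472
C = V + |VC|·bis = (8.9627,-15.7900)
T_A = V + ((C−V)·d_A)·d_A = V + 0.6674·d_A = (8.4489,-14.5725)
T_B = V + ((C−V)·d_B)·d_B = V + 0.6674·d_B = (9.6376,-14.6539)
sweep = 180° − θ = 53.5920°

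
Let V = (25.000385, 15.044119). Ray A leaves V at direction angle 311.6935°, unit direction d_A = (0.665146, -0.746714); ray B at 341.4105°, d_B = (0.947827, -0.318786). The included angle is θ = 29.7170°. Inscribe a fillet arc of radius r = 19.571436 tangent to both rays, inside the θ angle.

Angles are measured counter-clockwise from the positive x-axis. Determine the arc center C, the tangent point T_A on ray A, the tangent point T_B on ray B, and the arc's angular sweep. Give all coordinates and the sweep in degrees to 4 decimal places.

bisector direction at 326.5520° = (0.834386,-0.551180)
center distance |VC| = r/sin(θ/2) = 19.571436/sin(14.8585°) = 76.321900
C = V + |VC|·bis = (88.6823,-27.0230)
T_A = V + ((C−V)·d_A)·d_A = V + 73.7699·d_A = (74.0681,-40.0408)
T_B = V + ((C−V)·d_B)·d_B = V + 73.7699·d_B = (94.9214,-8.4726)
sweep = 180° − θ = 150.2830°

center=(88.6823,-27.0230) T_A=(74.0681,-40.0408) T_B=(94.9214,-8.4726) sweep=150.2830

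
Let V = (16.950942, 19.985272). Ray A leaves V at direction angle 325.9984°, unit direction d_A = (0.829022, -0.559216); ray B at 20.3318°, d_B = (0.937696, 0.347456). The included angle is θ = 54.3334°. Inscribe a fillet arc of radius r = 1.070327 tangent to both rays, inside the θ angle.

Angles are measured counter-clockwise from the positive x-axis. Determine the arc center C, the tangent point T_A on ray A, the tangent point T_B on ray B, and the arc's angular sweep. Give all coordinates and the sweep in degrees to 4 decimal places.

bisector direction at 353.1651° = (0.992893,-0.119009)
center distance |VC| = r/sin(θ/2) = 1.070327/sin(27.1667°) = 2.344222
C = V + |VC|·bis = (19.2785,19.7063)
T_A = V + ((C−V)·d_A)·d_A = V + 2.0856·d_A = (18.6800,18.8190)
T_B = V + ((C−V)·d_B)·d_B = V + 2.0856·d_B = (18.9066,20.7099)
sweep = 180° − θ = 125.6666°

center=(19.2785,19.7063) T_A=(18.6800,18.8190) T_B=(18.9066,20.7099) sweep=125.6666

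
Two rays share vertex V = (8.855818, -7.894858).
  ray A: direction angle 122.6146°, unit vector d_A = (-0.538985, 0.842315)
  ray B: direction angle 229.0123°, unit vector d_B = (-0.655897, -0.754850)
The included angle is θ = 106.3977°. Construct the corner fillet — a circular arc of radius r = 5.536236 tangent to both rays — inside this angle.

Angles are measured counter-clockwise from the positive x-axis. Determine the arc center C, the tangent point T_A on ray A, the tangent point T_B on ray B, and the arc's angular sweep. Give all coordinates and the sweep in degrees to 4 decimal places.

bisector direction at 175.8135° = (-0.997332,0.073004)
center distance |VC| = r/sin(θ/2) = 5.536236/sin(53.1989°) = 6.914078
C = V + |VC|·bis = (1.9602,-7.3901)
T_A = V + ((C−V)·d_A)·d_A = V + 4.1418·d_A = (6.6234,-4.4062)
T_B = V + ((C−V)·d_B)·d_B = V + 4.1418·d_B = (6.1392,-11.0213)
sweep = 180° − θ = 73.6023°

center=(1.9602,-7.3901) T_A=(6.6234,-4.4062) T_B=(6.1392,-11.0213) sweep=73.6023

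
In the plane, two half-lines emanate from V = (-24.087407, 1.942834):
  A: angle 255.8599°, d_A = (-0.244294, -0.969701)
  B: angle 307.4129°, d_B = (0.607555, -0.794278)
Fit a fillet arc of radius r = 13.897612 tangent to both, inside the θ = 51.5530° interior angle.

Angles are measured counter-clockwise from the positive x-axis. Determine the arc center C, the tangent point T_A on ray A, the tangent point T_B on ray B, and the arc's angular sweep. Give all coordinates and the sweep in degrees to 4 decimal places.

center=(-17.6413,-29.3590) T_A=(-31.1179,-25.9639) T_B=(-6.6028,-20.9155) sweep=128.4470

bisector direction at 281.6364° = (0.201700,-0.979447)
center distance |VC| = r/sin(θ/2) = 13.897612/sin(25.7765°) = 31.958687
C = V + |VC|·bis = (-17.6413,-29.3590)
T_A = V + ((C−V)·d_A)·d_A = V + 28.7787·d_A = (-31.1179,-25.9639)
T_B = V + ((C−V)·d_B)·d_B = V + 28.7787·d_B = (-6.6028,-20.9155)
sweep = 180° − θ = 128.4470°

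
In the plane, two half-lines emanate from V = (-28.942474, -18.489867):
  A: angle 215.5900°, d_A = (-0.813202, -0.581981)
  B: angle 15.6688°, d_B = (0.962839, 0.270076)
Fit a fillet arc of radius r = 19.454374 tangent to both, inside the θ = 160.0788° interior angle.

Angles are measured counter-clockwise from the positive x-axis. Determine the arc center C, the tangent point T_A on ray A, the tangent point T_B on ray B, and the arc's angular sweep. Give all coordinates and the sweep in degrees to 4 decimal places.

bisector direction at 295.6294° = (0.432548,-0.901611)
center distance |VC| = r/sin(θ/2) = 19.454374/sin(80.0394°) = 19.752099
C = V + |VC|·bis = (-20.3987,-36.2986)
T_A = V + ((C−V)·d_A)·d_A = V + 3.4165·d_A = (-31.7208,-20.4782)
T_B = V + ((C−V)·d_B)·d_B = V + 3.4165·d_B = (-25.6529,-17.5671)
sweep = 180° − θ = 19.9212°

center=(-20.3987,-36.2986) T_A=(-31.7208,-20.4782) T_B=(-25.6529,-17.5671) sweep=19.9212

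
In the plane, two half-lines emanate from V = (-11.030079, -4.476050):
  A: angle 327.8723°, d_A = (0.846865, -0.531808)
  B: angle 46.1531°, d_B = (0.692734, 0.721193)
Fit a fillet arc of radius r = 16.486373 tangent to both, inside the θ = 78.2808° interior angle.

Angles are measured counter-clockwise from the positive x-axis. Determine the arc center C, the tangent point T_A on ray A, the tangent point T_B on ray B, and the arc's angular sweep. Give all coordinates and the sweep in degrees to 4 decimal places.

bisector direction at 7.0127° = (0.992519,0.122089)
center distance |VC| = r/sin(θ/2) = 16.486373/sin(39.1404°) = 26.118150
C = V + |VC|·bis = (14.8927,-1.2873)
T_A = V + ((C−V)·d_A)·d_A = V + 20.2573·d_A = (6.1251,-15.2490)
T_B = V + ((C−V)·d_B)·d_B = V + 20.2573·d_B = (3.0028,10.1334)
sweep = 180° − θ = 101.7192°

center=(14.8927,-1.2873) T_A=(6.1251,-15.2490) T_B=(3.0028,10.1334) sweep=101.7192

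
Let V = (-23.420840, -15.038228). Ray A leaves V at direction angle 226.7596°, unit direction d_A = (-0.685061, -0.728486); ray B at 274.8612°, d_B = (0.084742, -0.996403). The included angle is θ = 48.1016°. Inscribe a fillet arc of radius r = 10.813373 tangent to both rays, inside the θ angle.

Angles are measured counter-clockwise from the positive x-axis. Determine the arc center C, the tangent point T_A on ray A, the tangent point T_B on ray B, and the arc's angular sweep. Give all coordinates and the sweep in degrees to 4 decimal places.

center=(-32.1421,-40.0968) T_A=(-40.0195,-32.6890) T_B=(-21.3676,-39.1805) sweep=131.8984

bisector direction at 250.8104° = (-0.328695,-0.944436)
center distance |VC| = r/sin(θ/2) = 10.813373/sin(24.0508°) = 26.532860
C = V + |VC|·bis = (-32.1421,-40.0968)
T_A = V + ((C−V)·d_A)·d_A = V + 24.2294·d_A = (-40.0195,-32.6890)
T_B = V + ((C−V)·d_B)·d_B = V + 24.2294·d_B = (-21.3676,-39.1805)
sweep = 180° − θ = 131.8984°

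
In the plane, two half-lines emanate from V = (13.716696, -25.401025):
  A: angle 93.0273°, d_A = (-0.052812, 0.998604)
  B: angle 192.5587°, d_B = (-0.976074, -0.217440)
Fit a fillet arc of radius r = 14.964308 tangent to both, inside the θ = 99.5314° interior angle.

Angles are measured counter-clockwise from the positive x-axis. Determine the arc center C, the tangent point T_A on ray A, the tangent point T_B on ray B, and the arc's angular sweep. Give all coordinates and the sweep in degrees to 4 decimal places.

center=(-1.8954,-13.5478) T_A=(13.0480,-12.7575) T_B=(1.3584,-28.1541) sweep=80.4686

bisector direction at 142.7930° = (-0.796456,0.604696)
center distance |VC| = r/sin(θ/2) = 14.964308/sin(49.7657°) = 19.601941
C = V + |VC|·bis = (-1.8954,-13.5478)
T_A = V + ((C−V)·d_A)·d_A = V + 12.6612·d_A = (13.0480,-12.7575)
T_B = V + ((C−V)·d_B)·d_B = V + 12.6612·d_B = (1.3584,-28.1541)
sweep = 180° − θ = 80.4686°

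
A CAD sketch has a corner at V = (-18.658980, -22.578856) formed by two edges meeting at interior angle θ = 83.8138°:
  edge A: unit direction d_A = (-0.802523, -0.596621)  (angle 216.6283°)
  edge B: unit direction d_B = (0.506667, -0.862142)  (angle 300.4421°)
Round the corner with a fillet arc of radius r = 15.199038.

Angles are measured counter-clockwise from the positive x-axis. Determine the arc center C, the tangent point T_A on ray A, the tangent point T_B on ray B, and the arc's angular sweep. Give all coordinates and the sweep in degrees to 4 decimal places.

bisector direction at 258.5352° = (-0.198766,-0.980047)
center distance |VC| = r/sin(θ/2) = 15.199038/sin(41.9069°) = 22.755702
C = V + |VC|·bis = (-23.1820,-44.8805)
T_A = V + ((C−V)·d_A)·d_A = V + 16.9355·d_A = (-32.2501,-32.6829)
T_B = V + ((C−V)·d_B)·d_B = V + 16.9355·d_B = (-10.0783,-37.1797)
sweep = 180° − θ = 96.1862°

center=(-23.1820,-44.8805) T_A=(-32.2501,-32.6829) T_B=(-10.0783,-37.1797) sweep=96.1862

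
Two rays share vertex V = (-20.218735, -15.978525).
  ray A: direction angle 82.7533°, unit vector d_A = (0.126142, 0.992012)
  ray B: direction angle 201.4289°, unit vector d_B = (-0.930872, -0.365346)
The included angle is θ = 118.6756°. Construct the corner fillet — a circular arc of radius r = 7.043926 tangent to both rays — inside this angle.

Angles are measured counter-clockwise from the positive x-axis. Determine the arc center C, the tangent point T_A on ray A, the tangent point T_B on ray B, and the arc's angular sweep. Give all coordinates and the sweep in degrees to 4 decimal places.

bisector direction at 142.0911° = (-0.788989,0.614408)
center distance |VC| = r/sin(θ/2) = 7.043926/sin(59.3378°) = 8.188813
C = V + |VC|·bis = (-26.6796,-10.9473)
T_A = V + ((C−V)·d_A)·d_A = V + 4.1761·d_A = (-19.6920,-11.8358)
T_B = V + ((C−V)·d_B)·d_B = V + 4.1761·d_B = (-24.1061,-17.5042)
sweep = 180° − θ = 61.3244°

center=(-26.6796,-10.9473) T_A=(-19.6920,-11.8358) T_B=(-24.1061,-17.5042) sweep=61.3244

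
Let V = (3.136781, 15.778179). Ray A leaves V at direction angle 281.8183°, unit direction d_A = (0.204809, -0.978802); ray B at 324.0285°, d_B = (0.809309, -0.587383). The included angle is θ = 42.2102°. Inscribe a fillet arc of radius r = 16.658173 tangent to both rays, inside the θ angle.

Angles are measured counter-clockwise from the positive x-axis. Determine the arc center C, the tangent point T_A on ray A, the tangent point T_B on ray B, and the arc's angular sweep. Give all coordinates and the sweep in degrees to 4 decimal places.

center=(28.2812,-23.0544) T_A=(11.9762,-26.4662) T_B=(38.0659,-9.5728) sweep=137.7898

bisector direction at 302.9234° = (0.543517,-0.839398)
center distance |VC| = r/sin(θ/2) = 16.658173/sin(21.1051°) = 46.262441
C = V + |VC|·bis = (28.2812,-23.0544)
T_A = V + ((C−V)·d_A)·d_A = V + 43.1592·d_A = (11.9762,-26.4662)
T_B = V + ((C−V)·d_B)·d_B = V + 43.1592·d_B = (38.0659,-9.5728)
sweep = 180° − θ = 137.7898°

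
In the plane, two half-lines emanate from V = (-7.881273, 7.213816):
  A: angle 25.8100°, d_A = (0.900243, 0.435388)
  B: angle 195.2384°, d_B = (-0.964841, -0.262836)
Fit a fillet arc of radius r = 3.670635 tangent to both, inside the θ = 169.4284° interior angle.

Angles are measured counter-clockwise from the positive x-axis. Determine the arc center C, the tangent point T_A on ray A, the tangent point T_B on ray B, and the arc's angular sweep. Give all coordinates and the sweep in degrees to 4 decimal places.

center=(-9.1737,10.6661) T_A=(-7.5756,7.3617) T_B=(-8.2089,7.1246) sweep=10.5716

bisector direction at 110.5242° = (-0.350603,0.936524)
center distance |VC| = r/sin(θ/2) = 3.670635/sin(84.7142°) = 3.686311
C = V + |VC|·bis = (-9.1737,10.6661)
T_A = V + ((C−V)·d_A)·d_A = V + 0.3396·d_A = (-7.5756,7.3617)
T_B = V + ((C−V)·d_B)·d_B = V + 0.3396·d_B = (-8.2089,7.1246)
sweep = 180° − θ = 10.5716°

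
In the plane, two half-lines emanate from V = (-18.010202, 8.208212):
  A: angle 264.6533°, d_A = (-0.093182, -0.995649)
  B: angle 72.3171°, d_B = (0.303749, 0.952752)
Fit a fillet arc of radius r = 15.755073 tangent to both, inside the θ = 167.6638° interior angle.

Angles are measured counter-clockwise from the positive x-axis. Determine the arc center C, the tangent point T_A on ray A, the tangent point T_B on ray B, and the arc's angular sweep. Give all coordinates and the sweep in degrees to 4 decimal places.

center=(-2.4823,5.0449) T_A=(-18.1689,6.5129) T_B=(-17.4930,9.8304) sweep=12.3362

bisector direction at 348.4852° = (0.979873,-0.199621)
center distance |VC| = r/sin(θ/2) = 15.755073/sin(83.8319°) = 15.846811
C = V + |VC|·bis = (-2.4823,5.0449)
T_A = V + ((C−V)·d_A)·d_A = V + 1.7027·d_A = (-18.1689,6.5129)
T_B = V + ((C−V)·d_B)·d_B = V + 1.7027·d_B = (-17.4930,9.8304)
sweep = 180° − θ = 12.3362°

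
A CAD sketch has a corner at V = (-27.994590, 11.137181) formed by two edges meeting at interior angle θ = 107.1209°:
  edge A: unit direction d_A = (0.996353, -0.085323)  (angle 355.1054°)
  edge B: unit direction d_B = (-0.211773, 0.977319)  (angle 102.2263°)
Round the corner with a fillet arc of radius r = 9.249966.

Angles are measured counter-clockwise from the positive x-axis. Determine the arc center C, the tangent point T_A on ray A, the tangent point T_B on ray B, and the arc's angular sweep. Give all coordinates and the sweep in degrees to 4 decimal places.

bisector direction at 48.6658° = (0.660449,0.750871)
center distance |VC| = r/sin(θ/2) = 9.249966/sin(53.5605°) = 11.498011
C = V + |VC|·bis = (-20.4007,19.7707)
T_A = V + ((C−V)·d_A)·d_A = V + 6.8295·d_A = (-21.1900,10.5545)
T_B = V + ((C−V)·d_B)·d_B = V + 6.8295·d_B = (-29.4409,17.8118)
sweep = 180° − θ = 72.8791°

center=(-20.4007,19.7707) T_A=(-21.1900,10.5545) T_B=(-29.4409,17.8118) sweep=72.8791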